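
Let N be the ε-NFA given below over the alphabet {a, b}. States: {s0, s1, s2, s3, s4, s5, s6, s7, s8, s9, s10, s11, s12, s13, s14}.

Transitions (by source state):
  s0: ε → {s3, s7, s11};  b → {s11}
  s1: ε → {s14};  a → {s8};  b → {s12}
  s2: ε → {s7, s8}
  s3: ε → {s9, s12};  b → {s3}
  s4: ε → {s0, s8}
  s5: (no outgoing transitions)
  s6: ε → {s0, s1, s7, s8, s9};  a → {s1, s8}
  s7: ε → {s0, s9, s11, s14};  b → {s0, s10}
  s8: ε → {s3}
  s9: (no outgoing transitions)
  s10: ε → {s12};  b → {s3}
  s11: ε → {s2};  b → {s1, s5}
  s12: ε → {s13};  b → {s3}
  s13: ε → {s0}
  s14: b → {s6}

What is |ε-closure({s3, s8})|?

10

Start with {s3, s8}.
From s3 via ε: add s9, s12.
From s12 via ε: add s13.
From s13 via ε: add s0.
From s0 via ε: add s7, s11.
From s7 via ε: add s14.
From s11 via ε: add s2.
ε-closure = {s0, s2, s3, s7, s8, s9, s11, s12, s13, s14}, which has 10 states.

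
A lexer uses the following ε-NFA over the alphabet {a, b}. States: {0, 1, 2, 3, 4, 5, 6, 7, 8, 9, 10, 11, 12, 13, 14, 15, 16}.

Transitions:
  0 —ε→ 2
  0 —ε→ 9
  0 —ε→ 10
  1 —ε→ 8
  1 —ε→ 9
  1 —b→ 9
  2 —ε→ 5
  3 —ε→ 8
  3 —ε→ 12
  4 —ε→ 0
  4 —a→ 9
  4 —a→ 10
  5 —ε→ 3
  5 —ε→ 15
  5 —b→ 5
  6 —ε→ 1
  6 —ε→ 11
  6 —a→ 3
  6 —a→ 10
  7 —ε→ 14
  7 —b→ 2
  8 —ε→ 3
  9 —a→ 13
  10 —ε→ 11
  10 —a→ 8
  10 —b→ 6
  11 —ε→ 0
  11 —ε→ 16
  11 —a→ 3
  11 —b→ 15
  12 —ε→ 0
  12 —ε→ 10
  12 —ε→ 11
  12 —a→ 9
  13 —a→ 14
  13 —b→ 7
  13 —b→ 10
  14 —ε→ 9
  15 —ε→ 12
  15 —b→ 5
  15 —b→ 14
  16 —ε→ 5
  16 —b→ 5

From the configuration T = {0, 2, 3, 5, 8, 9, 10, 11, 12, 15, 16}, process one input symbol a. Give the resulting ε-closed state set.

{0, 2, 3, 5, 8, 9, 10, 11, 12, 13, 15, 16}

9 on a → {13}.
10 on a → {8}.
11 on a → {3}.
12 on a → {9}.
No a-transition from 0, 2, 3, 5, 8, 15, 16.
Union after reading a: {3, 8, 9, 13}.
Now take the ε-closure:
From 3 via ε: add 12.
From 12 via ε: add 0, 10, 11.
From 0 via ε: add 2.
From 11 via ε: add 16.
From 2 via ε: add 5.
From 5 via ε: add 15.
No new states can be added; the closed set is {0, 2, 3, 5, 8, 9, 10, 11, 12, 13, 15, 16}.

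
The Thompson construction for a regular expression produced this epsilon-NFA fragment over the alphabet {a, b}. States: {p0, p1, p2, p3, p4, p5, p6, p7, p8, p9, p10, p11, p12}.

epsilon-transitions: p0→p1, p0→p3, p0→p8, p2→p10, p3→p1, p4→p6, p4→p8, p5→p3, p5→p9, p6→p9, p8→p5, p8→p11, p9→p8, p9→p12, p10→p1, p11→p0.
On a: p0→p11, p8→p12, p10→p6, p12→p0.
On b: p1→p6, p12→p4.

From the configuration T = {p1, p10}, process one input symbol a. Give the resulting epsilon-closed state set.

p10 on a → {p6}.
No a-transition from p1.
Union after reading a: {p6}.
Now take the epsilon-closure:
From p6 via epsilon: add p9.
From p9 via epsilon: add p8, p12.
From p8 via epsilon: add p5, p11.
From p5 via epsilon: add p3.
From p11 via epsilon: add p0.
From p0 via epsilon: add p1.
No new states can be added; the closed set is {p0, p1, p3, p5, p6, p8, p9, p11, p12}.

{p0, p1, p3, p5, p6, p8, p9, p11, p12}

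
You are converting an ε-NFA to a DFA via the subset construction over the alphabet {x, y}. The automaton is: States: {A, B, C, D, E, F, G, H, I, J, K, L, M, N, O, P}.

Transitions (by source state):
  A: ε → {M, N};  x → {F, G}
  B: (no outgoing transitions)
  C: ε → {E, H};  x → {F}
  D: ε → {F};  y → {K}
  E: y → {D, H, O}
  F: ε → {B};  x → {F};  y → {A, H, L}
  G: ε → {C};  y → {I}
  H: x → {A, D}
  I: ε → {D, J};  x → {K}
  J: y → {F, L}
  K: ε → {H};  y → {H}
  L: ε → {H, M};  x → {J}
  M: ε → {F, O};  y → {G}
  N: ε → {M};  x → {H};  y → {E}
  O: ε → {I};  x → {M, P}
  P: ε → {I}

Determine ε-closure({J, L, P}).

{B, D, F, H, I, J, L, M, O, P}

Start with {J, L, P}.
From L via ε: add H, M.
From P via ε: add I.
From I via ε: add D.
From M via ε: add F, O.
From F via ε: add B.
No new states can be added; the closed set is {B, D, F, H, I, J, L, M, O, P}.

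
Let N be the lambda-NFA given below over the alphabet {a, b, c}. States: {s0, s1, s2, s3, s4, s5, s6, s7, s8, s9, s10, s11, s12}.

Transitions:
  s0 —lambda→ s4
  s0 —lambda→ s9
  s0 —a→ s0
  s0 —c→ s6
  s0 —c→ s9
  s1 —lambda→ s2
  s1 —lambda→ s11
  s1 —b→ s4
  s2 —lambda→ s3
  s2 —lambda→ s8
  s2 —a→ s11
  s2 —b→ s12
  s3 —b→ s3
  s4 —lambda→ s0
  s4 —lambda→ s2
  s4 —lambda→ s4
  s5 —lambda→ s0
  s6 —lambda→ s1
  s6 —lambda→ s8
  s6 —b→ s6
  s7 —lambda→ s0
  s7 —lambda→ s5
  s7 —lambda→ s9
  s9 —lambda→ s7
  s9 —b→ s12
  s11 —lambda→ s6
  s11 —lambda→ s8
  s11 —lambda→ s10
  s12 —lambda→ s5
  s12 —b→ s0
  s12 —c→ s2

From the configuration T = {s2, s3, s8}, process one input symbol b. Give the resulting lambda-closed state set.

s2 on b → {s12}.
s3 on b → {s3}.
No b-transition from s8.
Union after reading b: {s3, s12}.
Now take the lambda-closure:
From s12 via lambda: add s5.
From s5 via lambda: add s0.
From s0 via lambda: add s4, s9.
From s4 via lambda: add s2.
From s9 via lambda: add s7.
From s2 via lambda: add s8.
No new states can be added; the closed set is {s0, s2, s3, s4, s5, s7, s8, s9, s12}.

{s0, s2, s3, s4, s5, s7, s8, s9, s12}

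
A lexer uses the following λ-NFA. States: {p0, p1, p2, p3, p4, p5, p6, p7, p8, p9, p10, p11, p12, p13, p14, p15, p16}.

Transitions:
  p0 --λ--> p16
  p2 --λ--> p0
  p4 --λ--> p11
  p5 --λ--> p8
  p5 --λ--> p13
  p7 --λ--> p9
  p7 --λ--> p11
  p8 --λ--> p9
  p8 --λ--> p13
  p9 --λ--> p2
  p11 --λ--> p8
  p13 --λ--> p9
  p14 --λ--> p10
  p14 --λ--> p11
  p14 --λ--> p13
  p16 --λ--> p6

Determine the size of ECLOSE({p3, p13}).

Start with {p3, p13}.
From p13 via λ: add p9.
From p9 via λ: add p2.
From p2 via λ: add p0.
From p0 via λ: add p16.
From p16 via λ: add p6.
λ-closure = {p0, p2, p3, p6, p9, p13, p16}, which has 7 states.

7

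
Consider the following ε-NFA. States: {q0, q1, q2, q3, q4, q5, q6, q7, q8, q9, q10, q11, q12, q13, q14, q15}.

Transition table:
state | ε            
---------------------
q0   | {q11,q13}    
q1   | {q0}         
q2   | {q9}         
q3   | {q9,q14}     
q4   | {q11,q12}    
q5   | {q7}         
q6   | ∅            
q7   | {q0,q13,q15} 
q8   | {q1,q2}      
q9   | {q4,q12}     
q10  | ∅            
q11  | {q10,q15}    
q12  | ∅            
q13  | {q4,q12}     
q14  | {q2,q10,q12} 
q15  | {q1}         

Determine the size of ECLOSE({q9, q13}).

Start with {q9, q13}.
From q9 via ε: add q4, q12.
From q4 via ε: add q11.
From q11 via ε: add q10, q15.
From q15 via ε: add q1.
From q1 via ε: add q0.
ε-closure = {q0, q1, q4, q9, q10, q11, q12, q13, q15}, which has 9 states.

9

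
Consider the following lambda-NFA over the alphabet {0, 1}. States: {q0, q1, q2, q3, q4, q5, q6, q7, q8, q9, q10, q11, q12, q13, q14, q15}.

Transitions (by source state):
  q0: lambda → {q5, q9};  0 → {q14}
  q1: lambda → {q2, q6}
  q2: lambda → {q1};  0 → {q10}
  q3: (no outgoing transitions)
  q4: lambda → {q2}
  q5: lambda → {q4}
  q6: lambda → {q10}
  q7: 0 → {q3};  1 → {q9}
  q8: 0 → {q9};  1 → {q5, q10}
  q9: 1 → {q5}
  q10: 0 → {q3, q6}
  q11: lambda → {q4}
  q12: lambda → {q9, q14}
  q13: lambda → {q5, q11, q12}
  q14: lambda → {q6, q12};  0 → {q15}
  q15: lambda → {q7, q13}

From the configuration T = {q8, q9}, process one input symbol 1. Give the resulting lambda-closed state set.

q8 on 1 → {q5, q10}.
q9 on 1 → {q5}.
Union after reading 1: {q5, q10}.
Now take the lambda-closure:
From q5 via lambda: add q4.
From q4 via lambda: add q2.
From q2 via lambda: add q1.
From q1 via lambda: add q6.
No new states can be added; the closed set is {q1, q2, q4, q5, q6, q10}.

{q1, q2, q4, q5, q6, q10}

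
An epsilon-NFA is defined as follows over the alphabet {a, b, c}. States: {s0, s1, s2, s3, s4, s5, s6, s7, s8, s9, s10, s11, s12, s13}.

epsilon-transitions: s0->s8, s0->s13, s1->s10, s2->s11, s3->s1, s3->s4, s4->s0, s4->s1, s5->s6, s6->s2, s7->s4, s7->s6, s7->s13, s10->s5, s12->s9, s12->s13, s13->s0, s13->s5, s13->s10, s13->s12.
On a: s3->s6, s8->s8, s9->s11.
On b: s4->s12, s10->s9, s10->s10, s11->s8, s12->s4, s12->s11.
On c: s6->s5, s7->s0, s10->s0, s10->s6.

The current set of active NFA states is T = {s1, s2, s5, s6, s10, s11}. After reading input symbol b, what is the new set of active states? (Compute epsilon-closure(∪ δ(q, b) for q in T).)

{s2, s5, s6, s8, s9, s10, s11}

s10 on b → {s9, s10}.
s11 on b → {s8}.
No b-transition from s1, s2, s5, s6.
Union after reading b: {s8, s9, s10}.
Now take the epsilon-closure:
From s10 via epsilon: add s5.
From s5 via epsilon: add s6.
From s6 via epsilon: add s2.
From s2 via epsilon: add s11.
No new states can be added; the closed set is {s2, s5, s6, s8, s9, s10, s11}.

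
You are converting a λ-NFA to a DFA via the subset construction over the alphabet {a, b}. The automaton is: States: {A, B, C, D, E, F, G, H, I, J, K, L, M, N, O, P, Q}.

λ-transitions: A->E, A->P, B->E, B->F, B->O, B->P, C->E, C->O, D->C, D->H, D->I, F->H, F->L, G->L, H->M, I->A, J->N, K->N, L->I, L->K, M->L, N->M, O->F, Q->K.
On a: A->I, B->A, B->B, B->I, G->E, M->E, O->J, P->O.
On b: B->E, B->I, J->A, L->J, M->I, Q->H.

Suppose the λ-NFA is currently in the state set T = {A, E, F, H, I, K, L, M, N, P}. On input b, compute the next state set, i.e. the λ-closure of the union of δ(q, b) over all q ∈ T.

L on b → {J}.
M on b → {I}.
No b-transition from A, E, F, H, I, K, N, P.
Union after reading b: {I, J}.
Now take the λ-closure:
From I via λ: add A.
From J via λ: add N.
From A via λ: add E, P.
From N via λ: add M.
From M via λ: add L.
From L via λ: add K.
No new states can be added; the closed set is {A, E, I, J, K, L, M, N, P}.

{A, E, I, J, K, L, M, N, P}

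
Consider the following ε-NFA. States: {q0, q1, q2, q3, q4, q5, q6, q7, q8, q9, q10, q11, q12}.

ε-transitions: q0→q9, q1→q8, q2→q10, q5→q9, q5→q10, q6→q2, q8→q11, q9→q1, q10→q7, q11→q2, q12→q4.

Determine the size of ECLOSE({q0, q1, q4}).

Start with {q0, q1, q4}.
From q0 via ε: add q9.
From q1 via ε: add q8.
From q8 via ε: add q11.
From q11 via ε: add q2.
From q2 via ε: add q10.
From q10 via ε: add q7.
ε-closure = {q0, q1, q2, q4, q7, q8, q9, q10, q11}, which has 9 states.

9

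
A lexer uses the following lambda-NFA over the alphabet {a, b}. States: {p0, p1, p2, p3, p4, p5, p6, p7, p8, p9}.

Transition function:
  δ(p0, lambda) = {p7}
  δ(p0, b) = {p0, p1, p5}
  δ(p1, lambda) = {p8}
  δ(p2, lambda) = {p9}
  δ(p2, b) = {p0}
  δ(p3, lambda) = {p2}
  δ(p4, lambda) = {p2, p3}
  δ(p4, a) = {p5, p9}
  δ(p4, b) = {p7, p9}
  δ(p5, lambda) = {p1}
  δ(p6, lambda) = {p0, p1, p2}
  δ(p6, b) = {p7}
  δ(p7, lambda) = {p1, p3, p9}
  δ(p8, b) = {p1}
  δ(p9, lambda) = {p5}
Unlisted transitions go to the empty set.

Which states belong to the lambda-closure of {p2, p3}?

Start with {p2, p3}.
From p2 via lambda: add p9.
From p9 via lambda: add p5.
From p5 via lambda: add p1.
From p1 via lambda: add p8.
No new states can be added; the closed set is {p1, p2, p3, p5, p8, p9}.

{p1, p2, p3, p5, p8, p9}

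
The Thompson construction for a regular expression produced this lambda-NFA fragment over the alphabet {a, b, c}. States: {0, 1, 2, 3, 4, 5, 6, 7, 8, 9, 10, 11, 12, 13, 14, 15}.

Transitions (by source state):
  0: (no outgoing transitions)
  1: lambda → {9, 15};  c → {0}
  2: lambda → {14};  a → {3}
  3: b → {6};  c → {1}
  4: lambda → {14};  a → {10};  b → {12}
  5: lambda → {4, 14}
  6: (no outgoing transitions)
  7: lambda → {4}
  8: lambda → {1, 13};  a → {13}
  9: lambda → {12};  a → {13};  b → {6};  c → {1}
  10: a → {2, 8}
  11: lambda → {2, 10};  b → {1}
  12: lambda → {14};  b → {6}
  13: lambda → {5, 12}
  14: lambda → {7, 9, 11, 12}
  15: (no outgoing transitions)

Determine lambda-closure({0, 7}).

{0, 2, 4, 7, 9, 10, 11, 12, 14}

Start with {0, 7}.
From 7 via lambda: add 4.
From 4 via lambda: add 14.
From 14 via lambda: add 9, 11, 12.
From 11 via lambda: add 2, 10.
No new states can be added; the closed set is {0, 2, 4, 7, 9, 10, 11, 12, 14}.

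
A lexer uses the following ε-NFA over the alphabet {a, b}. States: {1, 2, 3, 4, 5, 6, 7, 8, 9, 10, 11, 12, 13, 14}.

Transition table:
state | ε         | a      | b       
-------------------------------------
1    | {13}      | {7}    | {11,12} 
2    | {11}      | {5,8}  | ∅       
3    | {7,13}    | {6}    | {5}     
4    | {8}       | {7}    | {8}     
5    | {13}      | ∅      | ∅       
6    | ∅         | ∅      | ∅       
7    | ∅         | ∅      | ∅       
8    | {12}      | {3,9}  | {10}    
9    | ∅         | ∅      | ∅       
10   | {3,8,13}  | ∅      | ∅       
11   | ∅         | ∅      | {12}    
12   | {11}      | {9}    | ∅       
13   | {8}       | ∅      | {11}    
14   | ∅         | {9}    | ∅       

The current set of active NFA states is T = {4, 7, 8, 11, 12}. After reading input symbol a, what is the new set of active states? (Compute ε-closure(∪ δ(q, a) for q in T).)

4 on a → {7}.
8 on a → {3, 9}.
12 on a → {9}.
No a-transition from 7, 11.
Union after reading a: {3, 7, 9}.
Now take the ε-closure:
From 3 via ε: add 13.
From 13 via ε: add 8.
From 8 via ε: add 12.
From 12 via ε: add 11.
No new states can be added; the closed set is {3, 7, 8, 9, 11, 12, 13}.

{3, 7, 8, 9, 11, 12, 13}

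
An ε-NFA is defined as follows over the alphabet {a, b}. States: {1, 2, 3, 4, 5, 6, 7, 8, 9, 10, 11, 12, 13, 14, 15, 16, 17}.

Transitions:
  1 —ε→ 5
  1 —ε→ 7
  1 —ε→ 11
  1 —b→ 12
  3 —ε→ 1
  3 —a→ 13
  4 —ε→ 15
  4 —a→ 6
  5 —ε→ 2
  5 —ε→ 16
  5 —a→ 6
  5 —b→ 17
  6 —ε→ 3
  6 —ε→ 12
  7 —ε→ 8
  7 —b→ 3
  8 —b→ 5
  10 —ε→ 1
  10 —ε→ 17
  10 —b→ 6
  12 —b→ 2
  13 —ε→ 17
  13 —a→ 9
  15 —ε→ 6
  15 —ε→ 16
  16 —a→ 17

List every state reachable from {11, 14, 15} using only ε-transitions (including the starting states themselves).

Start with {11, 14, 15}.
From 15 via ε: add 6, 16.
From 6 via ε: add 3, 12.
From 3 via ε: add 1.
From 1 via ε: add 5, 7.
From 5 via ε: add 2.
From 7 via ε: add 8.
No new states can be added; the closed set is {1, 2, 3, 5, 6, 7, 8, 11, 12, 14, 15, 16}.

{1, 2, 3, 5, 6, 7, 8, 11, 12, 14, 15, 16}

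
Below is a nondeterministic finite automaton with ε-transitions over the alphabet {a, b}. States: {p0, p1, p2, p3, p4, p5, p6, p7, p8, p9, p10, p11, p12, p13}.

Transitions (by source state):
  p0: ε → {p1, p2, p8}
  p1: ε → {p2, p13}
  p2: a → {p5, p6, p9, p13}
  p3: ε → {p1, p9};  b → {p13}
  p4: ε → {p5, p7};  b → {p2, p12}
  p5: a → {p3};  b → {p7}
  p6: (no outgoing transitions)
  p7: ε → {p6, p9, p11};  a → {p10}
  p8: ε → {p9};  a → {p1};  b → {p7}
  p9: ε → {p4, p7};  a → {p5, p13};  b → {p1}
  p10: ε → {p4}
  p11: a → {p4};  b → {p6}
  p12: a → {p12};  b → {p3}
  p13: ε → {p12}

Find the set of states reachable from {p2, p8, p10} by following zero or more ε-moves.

Start with {p2, p8, p10}.
From p8 via ε: add p9.
From p10 via ε: add p4.
From p4 via ε: add p5, p7.
From p7 via ε: add p6, p11.
No new states can be added; the closed set is {p2, p4, p5, p6, p7, p8, p9, p10, p11}.

{p2, p4, p5, p6, p7, p8, p9, p10, p11}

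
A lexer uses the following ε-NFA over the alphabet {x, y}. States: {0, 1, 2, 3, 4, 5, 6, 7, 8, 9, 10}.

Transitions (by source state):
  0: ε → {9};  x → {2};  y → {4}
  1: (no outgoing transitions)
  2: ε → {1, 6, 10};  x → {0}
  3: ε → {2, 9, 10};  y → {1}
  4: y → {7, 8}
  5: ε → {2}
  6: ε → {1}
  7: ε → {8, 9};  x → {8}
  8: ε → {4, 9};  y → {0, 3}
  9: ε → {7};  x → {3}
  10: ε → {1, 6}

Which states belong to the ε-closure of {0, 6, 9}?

Start with {0, 6, 9}.
From 6 via ε: add 1.
From 9 via ε: add 7.
From 7 via ε: add 8.
From 8 via ε: add 4.
No new states can be added; the closed set is {0, 1, 4, 6, 7, 8, 9}.

{0, 1, 4, 6, 7, 8, 9}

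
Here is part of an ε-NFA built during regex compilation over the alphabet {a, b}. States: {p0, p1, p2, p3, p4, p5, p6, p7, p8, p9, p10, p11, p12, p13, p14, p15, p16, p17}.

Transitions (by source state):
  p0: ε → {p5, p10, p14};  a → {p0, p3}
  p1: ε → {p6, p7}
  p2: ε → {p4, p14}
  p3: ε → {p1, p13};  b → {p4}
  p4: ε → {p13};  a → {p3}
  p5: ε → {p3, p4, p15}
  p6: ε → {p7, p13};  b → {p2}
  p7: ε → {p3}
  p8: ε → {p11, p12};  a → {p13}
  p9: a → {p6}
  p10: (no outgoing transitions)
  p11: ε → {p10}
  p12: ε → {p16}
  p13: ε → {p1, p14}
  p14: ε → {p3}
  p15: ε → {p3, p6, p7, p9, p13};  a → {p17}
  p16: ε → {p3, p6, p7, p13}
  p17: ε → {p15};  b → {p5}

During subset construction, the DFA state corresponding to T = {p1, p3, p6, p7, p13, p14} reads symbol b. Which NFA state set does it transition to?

{p1, p2, p3, p4, p6, p7, p13, p14}

p3 on b → {p4}.
p6 on b → {p2}.
No b-transition from p1, p7, p13, p14.
Union after reading b: {p2, p4}.
Now take the ε-closure:
From p2 via ε: add p14.
From p4 via ε: add p13.
From p13 via ε: add p1.
From p14 via ε: add p3.
From p1 via ε: add p6, p7.
No new states can be added; the closed set is {p1, p2, p3, p4, p6, p7, p13, p14}.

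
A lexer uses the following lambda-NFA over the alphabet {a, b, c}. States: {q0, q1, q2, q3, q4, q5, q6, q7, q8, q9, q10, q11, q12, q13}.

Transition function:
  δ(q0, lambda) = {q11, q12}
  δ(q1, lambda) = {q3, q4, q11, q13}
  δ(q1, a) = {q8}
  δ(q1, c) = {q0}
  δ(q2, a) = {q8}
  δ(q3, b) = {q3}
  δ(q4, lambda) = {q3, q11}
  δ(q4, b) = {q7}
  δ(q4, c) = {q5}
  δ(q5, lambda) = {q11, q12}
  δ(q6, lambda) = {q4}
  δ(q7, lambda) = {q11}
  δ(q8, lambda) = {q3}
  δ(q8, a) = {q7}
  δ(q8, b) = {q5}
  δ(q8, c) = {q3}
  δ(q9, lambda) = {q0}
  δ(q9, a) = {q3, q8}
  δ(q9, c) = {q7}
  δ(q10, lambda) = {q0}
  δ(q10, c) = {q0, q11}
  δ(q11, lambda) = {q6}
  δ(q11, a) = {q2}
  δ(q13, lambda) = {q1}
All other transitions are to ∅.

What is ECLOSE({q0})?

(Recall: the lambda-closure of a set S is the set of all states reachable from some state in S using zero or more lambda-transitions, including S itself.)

Start with {q0}.
From q0 via lambda: add q11, q12.
From q11 via lambda: add q6.
From q6 via lambda: add q4.
From q4 via lambda: add q3.
No new states can be added; the closed set is {q0, q3, q4, q6, q11, q12}.

{q0, q3, q4, q6, q11, q12}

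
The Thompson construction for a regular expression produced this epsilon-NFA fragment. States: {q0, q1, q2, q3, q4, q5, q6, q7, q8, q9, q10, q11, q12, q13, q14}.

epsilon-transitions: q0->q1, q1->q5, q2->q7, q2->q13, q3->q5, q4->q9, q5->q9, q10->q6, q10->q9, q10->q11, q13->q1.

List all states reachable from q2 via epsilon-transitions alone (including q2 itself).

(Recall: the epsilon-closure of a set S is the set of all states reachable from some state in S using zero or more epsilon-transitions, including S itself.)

{q1, q2, q5, q7, q9, q13}

Start with {q2}.
From q2 via epsilon: add q7, q13.
From q13 via epsilon: add q1.
From q1 via epsilon: add q5.
From q5 via epsilon: add q9.
No new states can be added; the closed set is {q1, q2, q5, q7, q9, q13}.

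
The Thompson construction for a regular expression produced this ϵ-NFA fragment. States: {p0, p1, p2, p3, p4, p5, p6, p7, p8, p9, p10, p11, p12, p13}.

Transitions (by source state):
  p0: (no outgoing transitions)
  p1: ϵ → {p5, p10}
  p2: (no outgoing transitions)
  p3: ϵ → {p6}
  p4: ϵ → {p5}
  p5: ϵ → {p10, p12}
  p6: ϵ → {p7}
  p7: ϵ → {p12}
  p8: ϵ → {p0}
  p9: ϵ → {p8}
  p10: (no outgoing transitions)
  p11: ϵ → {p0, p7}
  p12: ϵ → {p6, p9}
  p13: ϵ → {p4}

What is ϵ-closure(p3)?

Start with {p3}.
From p3 via ϵ: add p6.
From p6 via ϵ: add p7.
From p7 via ϵ: add p12.
From p12 via ϵ: add p9.
From p9 via ϵ: add p8.
From p8 via ϵ: add p0.
No new states can be added; the closed set is {p0, p3, p6, p7, p8, p9, p12}.

{p0, p3, p6, p7, p8, p9, p12}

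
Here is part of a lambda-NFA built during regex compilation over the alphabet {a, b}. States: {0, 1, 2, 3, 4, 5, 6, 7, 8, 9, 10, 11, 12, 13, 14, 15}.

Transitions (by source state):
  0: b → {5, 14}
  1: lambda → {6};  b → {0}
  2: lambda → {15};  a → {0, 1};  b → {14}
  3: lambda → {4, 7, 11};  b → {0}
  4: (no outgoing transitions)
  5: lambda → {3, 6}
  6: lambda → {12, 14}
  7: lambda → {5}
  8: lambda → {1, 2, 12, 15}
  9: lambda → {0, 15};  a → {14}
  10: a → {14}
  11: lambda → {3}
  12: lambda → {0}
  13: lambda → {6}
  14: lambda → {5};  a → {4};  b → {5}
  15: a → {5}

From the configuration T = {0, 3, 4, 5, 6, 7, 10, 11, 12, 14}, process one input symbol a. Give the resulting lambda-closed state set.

{0, 3, 4, 5, 6, 7, 11, 12, 14}

10 on a → {14}.
14 on a → {4}.
No a-transition from 0, 3, 4, 5, 6, 7, 11, 12.
Union after reading a: {4, 14}.
Now take the lambda-closure:
From 14 via lambda: add 5.
From 5 via lambda: add 3, 6.
From 3 via lambda: add 7, 11.
From 6 via lambda: add 12.
From 12 via lambda: add 0.
No new states can be added; the closed set is {0, 3, 4, 5, 6, 7, 11, 12, 14}.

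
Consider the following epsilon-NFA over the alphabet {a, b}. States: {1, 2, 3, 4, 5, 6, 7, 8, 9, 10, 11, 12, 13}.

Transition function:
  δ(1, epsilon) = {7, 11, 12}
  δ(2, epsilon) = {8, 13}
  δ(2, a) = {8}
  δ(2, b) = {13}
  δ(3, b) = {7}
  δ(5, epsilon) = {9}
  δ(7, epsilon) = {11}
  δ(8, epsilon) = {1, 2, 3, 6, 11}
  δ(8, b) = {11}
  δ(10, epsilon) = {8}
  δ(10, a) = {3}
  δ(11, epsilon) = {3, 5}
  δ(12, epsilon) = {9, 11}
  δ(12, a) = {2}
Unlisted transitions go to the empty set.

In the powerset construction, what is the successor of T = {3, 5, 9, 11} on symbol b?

3 on b → {7}.
No b-transition from 5, 9, 11.
Union after reading b: {7}.
Now take the epsilon-closure:
From 7 via epsilon: add 11.
From 11 via epsilon: add 3, 5.
From 5 via epsilon: add 9.
No new states can be added; the closed set is {3, 5, 7, 9, 11}.

{3, 5, 7, 9, 11}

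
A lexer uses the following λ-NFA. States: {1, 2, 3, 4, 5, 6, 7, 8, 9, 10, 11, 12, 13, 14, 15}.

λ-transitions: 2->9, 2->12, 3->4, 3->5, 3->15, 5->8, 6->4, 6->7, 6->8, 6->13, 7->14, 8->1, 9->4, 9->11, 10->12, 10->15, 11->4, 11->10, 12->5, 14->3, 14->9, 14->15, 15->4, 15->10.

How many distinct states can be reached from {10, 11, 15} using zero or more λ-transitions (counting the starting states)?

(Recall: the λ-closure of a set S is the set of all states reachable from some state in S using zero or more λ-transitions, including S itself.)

Start with {10, 11, 15}.
From 10 via λ: add 12.
From 11 via λ: add 4.
From 12 via λ: add 5.
From 5 via λ: add 8.
From 8 via λ: add 1.
λ-closure = {1, 4, 5, 8, 10, 11, 12, 15}, which has 8 states.

8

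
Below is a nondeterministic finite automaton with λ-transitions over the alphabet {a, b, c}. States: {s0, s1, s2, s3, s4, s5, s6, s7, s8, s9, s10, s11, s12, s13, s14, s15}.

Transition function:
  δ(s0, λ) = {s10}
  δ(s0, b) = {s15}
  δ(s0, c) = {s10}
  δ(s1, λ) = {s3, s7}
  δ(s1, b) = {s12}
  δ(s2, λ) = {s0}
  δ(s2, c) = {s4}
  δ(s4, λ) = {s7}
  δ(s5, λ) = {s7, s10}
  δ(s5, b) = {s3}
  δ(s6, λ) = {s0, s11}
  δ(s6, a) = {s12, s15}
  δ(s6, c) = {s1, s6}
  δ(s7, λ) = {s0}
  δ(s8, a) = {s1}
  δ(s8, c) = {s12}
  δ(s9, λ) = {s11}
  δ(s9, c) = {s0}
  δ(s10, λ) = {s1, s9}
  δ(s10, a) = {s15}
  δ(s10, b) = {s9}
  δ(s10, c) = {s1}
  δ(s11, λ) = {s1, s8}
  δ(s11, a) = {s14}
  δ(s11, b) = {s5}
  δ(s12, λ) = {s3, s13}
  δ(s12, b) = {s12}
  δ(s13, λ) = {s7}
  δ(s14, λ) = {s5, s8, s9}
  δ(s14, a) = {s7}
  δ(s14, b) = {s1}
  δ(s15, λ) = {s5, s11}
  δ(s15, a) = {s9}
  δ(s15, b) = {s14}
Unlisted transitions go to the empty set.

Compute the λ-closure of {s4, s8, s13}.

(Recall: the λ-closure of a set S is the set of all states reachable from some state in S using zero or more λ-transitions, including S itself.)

{s0, s1, s3, s4, s7, s8, s9, s10, s11, s13}

Start with {s4, s8, s13}.
From s4 via λ: add s7.
From s7 via λ: add s0.
From s0 via λ: add s10.
From s10 via λ: add s1, s9.
From s1 via λ: add s3.
From s9 via λ: add s11.
No new states can be added; the closed set is {s0, s1, s3, s4, s7, s8, s9, s10, s11, s13}.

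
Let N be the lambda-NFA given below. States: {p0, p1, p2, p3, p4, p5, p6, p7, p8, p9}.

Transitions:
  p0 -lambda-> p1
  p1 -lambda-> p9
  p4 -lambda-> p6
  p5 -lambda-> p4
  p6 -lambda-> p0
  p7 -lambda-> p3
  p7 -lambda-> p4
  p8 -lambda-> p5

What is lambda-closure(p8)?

{p0, p1, p4, p5, p6, p8, p9}

Start with {p8}.
From p8 via lambda: add p5.
From p5 via lambda: add p4.
From p4 via lambda: add p6.
From p6 via lambda: add p0.
From p0 via lambda: add p1.
From p1 via lambda: add p9.
No new states can be added; the closed set is {p0, p1, p4, p5, p6, p8, p9}.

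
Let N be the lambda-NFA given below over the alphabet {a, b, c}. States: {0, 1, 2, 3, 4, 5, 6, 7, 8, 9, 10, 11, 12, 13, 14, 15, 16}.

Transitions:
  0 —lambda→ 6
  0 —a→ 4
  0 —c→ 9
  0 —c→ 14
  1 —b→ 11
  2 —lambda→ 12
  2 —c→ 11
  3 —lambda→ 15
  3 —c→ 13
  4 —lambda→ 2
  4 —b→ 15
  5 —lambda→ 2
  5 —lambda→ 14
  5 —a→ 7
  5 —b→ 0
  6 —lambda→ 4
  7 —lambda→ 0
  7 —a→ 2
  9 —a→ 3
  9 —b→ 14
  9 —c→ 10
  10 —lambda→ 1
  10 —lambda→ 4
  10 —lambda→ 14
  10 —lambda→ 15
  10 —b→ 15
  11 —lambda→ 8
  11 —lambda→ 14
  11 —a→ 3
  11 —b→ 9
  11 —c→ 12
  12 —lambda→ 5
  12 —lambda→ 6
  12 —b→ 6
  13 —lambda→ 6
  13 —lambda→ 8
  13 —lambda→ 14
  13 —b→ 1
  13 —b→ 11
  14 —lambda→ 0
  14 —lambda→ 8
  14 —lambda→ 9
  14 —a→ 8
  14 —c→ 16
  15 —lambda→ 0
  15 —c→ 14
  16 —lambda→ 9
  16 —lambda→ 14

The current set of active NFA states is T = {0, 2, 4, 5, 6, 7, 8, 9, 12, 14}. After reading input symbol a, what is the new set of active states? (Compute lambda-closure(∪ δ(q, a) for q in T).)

{0, 2, 3, 4, 5, 6, 7, 8, 9, 12, 14, 15}

0 on a → {4}.
5 on a → {7}.
7 on a → {2}.
9 on a → {3}.
14 on a → {8}.
No a-transition from 2, 4, 6, 8, 12.
Union after reading a: {2, 3, 4, 7, 8}.
Now take the lambda-closure:
From 2 via lambda: add 12.
From 3 via lambda: add 15.
From 7 via lambda: add 0.
From 0 via lambda: add 6.
From 12 via lambda: add 5.
From 5 via lambda: add 14.
From 14 via lambda: add 9.
No new states can be added; the closed set is {0, 2, 3, 4, 5, 6, 7, 8, 9, 12, 14, 15}.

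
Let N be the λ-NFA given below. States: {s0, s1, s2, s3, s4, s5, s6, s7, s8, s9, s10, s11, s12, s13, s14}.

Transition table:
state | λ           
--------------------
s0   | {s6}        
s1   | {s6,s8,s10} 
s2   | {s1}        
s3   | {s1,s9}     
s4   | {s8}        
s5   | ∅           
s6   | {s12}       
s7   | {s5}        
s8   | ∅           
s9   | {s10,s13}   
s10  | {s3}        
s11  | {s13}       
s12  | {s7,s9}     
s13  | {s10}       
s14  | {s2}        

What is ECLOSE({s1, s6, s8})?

{s1, s3, s5, s6, s7, s8, s9, s10, s12, s13}

Start with {s1, s6, s8}.
From s1 via λ: add s10.
From s6 via λ: add s12.
From s10 via λ: add s3.
From s12 via λ: add s7, s9.
From s7 via λ: add s5.
From s9 via λ: add s13.
No new states can be added; the closed set is {s1, s3, s5, s6, s7, s8, s9, s10, s12, s13}.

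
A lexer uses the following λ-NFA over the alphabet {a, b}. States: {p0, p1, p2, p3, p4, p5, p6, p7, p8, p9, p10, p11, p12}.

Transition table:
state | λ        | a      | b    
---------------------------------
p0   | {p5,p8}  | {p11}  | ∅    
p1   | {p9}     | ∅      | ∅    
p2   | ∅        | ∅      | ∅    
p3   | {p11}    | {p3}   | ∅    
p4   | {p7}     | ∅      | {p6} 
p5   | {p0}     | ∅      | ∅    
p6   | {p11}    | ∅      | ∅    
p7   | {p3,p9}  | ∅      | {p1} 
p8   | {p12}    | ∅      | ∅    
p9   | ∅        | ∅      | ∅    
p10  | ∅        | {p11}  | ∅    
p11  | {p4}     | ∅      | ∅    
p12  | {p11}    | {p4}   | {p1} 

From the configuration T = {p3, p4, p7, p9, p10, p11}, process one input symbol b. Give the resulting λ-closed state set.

{p1, p3, p4, p6, p7, p9, p11}

p4 on b → {p6}.
p7 on b → {p1}.
No b-transition from p3, p9, p10, p11.
Union after reading b: {p1, p6}.
Now take the λ-closure:
From p1 via λ: add p9.
From p6 via λ: add p11.
From p11 via λ: add p4.
From p4 via λ: add p7.
From p7 via λ: add p3.
No new states can be added; the closed set is {p1, p3, p4, p6, p7, p9, p11}.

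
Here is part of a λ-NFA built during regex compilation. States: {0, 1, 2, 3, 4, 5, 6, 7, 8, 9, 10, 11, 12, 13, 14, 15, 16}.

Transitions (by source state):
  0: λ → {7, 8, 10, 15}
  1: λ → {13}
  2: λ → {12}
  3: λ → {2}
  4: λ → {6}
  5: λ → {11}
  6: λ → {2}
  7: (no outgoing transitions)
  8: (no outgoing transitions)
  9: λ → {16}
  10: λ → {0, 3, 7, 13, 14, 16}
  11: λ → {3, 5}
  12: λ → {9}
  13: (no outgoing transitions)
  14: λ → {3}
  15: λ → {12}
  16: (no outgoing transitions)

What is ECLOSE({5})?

Start with {5}.
From 5 via λ: add 11.
From 11 via λ: add 3.
From 3 via λ: add 2.
From 2 via λ: add 12.
From 12 via λ: add 9.
From 9 via λ: add 16.
No new states can be added; the closed set is {2, 3, 5, 9, 11, 12, 16}.

{2, 3, 5, 9, 11, 12, 16}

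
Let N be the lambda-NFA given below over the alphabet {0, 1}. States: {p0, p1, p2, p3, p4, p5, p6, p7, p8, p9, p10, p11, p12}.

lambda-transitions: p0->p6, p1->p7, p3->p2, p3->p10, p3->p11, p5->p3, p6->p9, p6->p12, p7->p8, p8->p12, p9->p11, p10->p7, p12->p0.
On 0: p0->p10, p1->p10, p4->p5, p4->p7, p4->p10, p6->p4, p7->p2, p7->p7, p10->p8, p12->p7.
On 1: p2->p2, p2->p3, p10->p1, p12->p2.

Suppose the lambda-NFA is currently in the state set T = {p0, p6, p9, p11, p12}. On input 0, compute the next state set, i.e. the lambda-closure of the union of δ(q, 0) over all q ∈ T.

{p0, p4, p6, p7, p8, p9, p10, p11, p12}

p0 on 0 → {p10}.
p6 on 0 → {p4}.
p12 on 0 → {p7}.
No 0-transition from p9, p11.
Union after reading 0: {p4, p7, p10}.
Now take the lambda-closure:
From p7 via lambda: add p8.
From p8 via lambda: add p12.
From p12 via lambda: add p0.
From p0 via lambda: add p6.
From p6 via lambda: add p9.
From p9 via lambda: add p11.
No new states can be added; the closed set is {p0, p4, p6, p7, p8, p9, p10, p11, p12}.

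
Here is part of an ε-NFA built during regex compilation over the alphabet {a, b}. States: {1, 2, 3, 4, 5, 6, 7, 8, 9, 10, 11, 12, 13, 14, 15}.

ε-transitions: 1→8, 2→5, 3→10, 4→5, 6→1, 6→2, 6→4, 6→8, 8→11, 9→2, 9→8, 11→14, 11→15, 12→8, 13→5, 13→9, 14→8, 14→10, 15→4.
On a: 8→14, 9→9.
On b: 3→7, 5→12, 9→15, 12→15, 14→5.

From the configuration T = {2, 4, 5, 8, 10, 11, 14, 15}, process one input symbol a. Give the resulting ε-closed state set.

{4, 5, 8, 10, 11, 14, 15}

8 on a → {14}.
No a-transition from 2, 4, 5, 10, 11, 14, 15.
Union after reading a: {14}.
Now take the ε-closure:
From 14 via ε: add 8, 10.
From 8 via ε: add 11.
From 11 via ε: add 15.
From 15 via ε: add 4.
From 4 via ε: add 5.
No new states can be added; the closed set is {4, 5, 8, 10, 11, 14, 15}.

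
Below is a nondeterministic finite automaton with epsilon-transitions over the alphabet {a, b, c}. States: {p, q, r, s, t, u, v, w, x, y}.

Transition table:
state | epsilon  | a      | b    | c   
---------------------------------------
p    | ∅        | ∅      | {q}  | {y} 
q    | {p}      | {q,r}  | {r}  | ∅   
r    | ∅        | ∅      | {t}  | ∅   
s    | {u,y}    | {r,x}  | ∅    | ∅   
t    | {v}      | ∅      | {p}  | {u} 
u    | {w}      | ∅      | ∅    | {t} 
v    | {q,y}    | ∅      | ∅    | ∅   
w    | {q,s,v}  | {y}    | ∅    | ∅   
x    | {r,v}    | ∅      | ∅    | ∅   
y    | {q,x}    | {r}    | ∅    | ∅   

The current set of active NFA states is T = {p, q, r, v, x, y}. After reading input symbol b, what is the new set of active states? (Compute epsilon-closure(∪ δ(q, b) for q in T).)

p on b → {q}.
q on b → {r}.
r on b → {t}.
No b-transition from v, x, y.
Union after reading b: {q, r, t}.
Now take the epsilon-closure:
From q via epsilon: add p.
From t via epsilon: add v.
From v via epsilon: add y.
From y via epsilon: add x.
No new states can be added; the closed set is {p, q, r, t, v, x, y}.

{p, q, r, t, v, x, y}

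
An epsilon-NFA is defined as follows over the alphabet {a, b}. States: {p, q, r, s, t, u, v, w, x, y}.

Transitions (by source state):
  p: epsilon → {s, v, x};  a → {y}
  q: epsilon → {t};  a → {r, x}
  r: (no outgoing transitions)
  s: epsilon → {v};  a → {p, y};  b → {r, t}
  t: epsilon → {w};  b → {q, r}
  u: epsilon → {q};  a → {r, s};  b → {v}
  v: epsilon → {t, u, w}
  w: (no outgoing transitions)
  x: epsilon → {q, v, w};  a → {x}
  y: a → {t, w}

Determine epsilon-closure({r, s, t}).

Start with {r, s, t}.
From s via epsilon: add v.
From t via epsilon: add w.
From v via epsilon: add u.
From u via epsilon: add q.
No new states can be added; the closed set is {q, r, s, t, u, v, w}.

{q, r, s, t, u, v, w}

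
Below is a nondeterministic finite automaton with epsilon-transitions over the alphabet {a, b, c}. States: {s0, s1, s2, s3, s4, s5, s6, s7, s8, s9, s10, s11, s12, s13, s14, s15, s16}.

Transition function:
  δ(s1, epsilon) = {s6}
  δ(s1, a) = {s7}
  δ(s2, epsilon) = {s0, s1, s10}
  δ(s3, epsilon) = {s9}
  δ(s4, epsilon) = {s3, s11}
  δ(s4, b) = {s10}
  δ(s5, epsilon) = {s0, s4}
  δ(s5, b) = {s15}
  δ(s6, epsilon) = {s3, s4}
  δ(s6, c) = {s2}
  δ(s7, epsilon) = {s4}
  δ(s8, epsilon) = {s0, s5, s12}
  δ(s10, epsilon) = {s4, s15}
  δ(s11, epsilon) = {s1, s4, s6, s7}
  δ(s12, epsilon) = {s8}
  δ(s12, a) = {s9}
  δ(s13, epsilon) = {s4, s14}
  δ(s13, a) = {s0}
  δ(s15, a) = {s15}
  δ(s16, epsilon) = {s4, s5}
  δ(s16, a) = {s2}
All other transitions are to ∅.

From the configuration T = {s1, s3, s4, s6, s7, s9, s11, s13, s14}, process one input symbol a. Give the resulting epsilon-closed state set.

{s0, s1, s3, s4, s6, s7, s9, s11}

s1 on a → {s7}.
s13 on a → {s0}.
No a-transition from s3, s4, s6, s7, s9, s11, s14.
Union after reading a: {s0, s7}.
Now take the epsilon-closure:
From s7 via epsilon: add s4.
From s4 via epsilon: add s3, s11.
From s3 via epsilon: add s9.
From s11 via epsilon: add s1, s6.
No new states can be added; the closed set is {s0, s1, s3, s4, s6, s7, s9, s11}.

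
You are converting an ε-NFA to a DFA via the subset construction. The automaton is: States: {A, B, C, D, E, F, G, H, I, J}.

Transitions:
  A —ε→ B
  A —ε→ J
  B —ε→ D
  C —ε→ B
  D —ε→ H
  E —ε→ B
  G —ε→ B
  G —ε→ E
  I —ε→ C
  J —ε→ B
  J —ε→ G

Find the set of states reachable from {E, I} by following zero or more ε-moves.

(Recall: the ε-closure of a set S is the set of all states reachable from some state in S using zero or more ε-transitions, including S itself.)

{B, C, D, E, H, I}

Start with {E, I}.
From E via ε: add B.
From I via ε: add C.
From B via ε: add D.
From D via ε: add H.
No new states can be added; the closed set is {B, C, D, E, H, I}.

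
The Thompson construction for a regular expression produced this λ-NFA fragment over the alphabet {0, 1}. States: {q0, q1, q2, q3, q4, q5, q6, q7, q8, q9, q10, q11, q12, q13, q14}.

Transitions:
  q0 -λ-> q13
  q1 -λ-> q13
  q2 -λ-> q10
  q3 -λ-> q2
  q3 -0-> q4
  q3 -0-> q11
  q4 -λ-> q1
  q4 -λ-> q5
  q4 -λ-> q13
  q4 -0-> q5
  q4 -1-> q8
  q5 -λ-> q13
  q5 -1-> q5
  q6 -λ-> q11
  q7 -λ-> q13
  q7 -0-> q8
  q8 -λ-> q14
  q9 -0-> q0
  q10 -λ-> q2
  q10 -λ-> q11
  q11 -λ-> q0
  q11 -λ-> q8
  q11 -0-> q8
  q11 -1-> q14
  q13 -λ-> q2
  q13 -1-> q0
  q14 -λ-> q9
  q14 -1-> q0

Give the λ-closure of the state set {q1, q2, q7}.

Start with {q1, q2, q7}.
From q1 via λ: add q13.
From q2 via λ: add q10.
From q10 via λ: add q11.
From q11 via λ: add q0, q8.
From q8 via λ: add q14.
From q14 via λ: add q9.
No new states can be added; the closed set is {q0, q1, q2, q7, q8, q9, q10, q11, q13, q14}.

{q0, q1, q2, q7, q8, q9, q10, q11, q13, q14}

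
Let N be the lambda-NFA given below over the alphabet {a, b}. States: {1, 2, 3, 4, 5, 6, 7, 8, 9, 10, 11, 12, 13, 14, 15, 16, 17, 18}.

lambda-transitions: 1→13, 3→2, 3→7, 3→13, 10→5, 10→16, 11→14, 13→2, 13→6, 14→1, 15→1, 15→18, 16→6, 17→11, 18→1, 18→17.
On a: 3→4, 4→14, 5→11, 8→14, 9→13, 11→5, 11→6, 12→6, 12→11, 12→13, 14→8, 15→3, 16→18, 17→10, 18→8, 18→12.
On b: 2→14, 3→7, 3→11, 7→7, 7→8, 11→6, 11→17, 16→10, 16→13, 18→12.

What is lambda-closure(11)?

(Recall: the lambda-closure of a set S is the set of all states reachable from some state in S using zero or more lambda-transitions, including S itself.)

Start with {11}.
From 11 via lambda: add 14.
From 14 via lambda: add 1.
From 1 via lambda: add 13.
From 13 via lambda: add 2, 6.
No new states can be added; the closed set is {1, 2, 6, 11, 13, 14}.

{1, 2, 6, 11, 13, 14}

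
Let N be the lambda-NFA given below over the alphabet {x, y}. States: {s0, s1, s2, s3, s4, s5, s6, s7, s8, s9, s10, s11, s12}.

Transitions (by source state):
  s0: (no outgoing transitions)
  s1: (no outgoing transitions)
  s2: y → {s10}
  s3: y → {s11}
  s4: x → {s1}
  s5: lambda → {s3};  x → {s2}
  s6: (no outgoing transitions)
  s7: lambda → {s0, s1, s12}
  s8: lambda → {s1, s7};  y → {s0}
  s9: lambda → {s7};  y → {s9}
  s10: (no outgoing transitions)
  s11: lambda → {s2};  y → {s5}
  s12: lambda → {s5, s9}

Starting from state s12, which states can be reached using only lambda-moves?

{s0, s1, s3, s5, s7, s9, s12}

Start with {s12}.
From s12 via lambda: add s5, s9.
From s5 via lambda: add s3.
From s9 via lambda: add s7.
From s7 via lambda: add s0, s1.
No new states can be added; the closed set is {s0, s1, s3, s5, s7, s9, s12}.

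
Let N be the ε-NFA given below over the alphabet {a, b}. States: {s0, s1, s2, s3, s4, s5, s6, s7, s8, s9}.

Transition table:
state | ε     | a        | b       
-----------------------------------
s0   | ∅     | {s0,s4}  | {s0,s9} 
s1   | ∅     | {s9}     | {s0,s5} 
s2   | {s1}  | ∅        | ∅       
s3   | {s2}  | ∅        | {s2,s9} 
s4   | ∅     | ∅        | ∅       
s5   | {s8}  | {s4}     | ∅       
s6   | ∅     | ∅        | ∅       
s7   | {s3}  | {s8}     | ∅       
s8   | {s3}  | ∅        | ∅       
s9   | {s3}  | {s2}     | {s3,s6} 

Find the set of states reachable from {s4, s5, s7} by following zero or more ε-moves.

Start with {s4, s5, s7}.
From s5 via ε: add s8.
From s7 via ε: add s3.
From s3 via ε: add s2.
From s2 via ε: add s1.
No new states can be added; the closed set is {s1, s2, s3, s4, s5, s7, s8}.

{s1, s2, s3, s4, s5, s7, s8}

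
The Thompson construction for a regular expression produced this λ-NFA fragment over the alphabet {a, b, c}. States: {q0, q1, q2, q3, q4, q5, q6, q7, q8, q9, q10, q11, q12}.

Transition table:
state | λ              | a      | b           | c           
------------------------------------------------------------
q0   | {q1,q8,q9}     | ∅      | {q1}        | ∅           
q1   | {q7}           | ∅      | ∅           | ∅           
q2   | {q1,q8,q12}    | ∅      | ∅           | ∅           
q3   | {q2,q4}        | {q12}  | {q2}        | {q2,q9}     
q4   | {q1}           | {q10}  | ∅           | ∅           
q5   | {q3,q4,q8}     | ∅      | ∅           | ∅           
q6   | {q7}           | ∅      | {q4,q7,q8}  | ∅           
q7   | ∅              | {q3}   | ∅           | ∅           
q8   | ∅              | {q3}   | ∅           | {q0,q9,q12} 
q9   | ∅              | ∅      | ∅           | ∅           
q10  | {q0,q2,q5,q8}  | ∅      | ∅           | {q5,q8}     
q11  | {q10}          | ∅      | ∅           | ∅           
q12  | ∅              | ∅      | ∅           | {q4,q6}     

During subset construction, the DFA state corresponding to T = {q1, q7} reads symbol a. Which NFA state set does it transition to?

q7 on a → {q3}.
No a-transition from q1.
Union after reading a: {q3}.
Now take the λ-closure:
From q3 via λ: add q2, q4.
From q2 via λ: add q1, q8, q12.
From q1 via λ: add q7.
No new states can be added; the closed set is {q1, q2, q3, q4, q7, q8, q12}.

{q1, q2, q3, q4, q7, q8, q12}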